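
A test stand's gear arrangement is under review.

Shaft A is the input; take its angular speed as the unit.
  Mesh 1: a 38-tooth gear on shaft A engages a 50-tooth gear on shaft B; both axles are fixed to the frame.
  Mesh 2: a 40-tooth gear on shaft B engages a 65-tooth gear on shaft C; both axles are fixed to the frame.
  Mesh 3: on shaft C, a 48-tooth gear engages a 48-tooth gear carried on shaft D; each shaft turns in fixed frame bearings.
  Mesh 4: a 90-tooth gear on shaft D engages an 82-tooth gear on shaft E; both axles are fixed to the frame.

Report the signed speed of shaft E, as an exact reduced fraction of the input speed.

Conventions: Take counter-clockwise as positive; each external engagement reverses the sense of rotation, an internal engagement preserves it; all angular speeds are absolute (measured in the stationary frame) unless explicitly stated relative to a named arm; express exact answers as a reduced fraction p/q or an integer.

4-mesh fixed-axis compound train (all bearings frame-fixed)
mesh 1 [38T→50T]: |ω|/ω_in = 1×38/50 = 19/25, sense flips to −
mesh 2 [40T→65T]: |ω|/ω_in = (19/25)×40/65 = 152/325, sense flips to +
mesh 3 [48T→48T]: |ω|/ω_in = (152/325)×48/48 = 152/325, sense flips to −
mesh 4 [90T→82T]: |ω|/ω_in = (152/325)×90/82 = 1368/2665, sense flips to +
signed output speed (× input speed) = 1368/2665

1368/2665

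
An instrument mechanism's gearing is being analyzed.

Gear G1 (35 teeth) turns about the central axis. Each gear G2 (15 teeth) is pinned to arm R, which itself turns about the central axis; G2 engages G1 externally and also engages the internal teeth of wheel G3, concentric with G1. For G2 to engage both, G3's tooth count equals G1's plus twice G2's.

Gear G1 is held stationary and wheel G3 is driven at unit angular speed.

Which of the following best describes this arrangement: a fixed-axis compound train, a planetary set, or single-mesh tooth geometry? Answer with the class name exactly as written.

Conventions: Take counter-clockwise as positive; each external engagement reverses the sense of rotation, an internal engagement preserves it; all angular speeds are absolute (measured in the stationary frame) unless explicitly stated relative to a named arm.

planetary set (35T centre, 15T on arm, 65T internal) — Willis relation
classification: planetary set

planetary set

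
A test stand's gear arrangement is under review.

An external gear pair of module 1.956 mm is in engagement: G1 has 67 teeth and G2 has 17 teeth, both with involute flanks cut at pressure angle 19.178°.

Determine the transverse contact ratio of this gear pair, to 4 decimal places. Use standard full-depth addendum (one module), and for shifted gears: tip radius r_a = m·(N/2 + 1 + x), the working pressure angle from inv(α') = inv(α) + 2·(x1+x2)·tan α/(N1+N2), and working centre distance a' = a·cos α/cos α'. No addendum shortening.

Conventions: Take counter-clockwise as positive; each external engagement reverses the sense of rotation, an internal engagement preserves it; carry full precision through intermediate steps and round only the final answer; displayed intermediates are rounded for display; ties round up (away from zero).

1.6964

class = single-mesh tooth geometry [involute pair 67T × 17T, m = 1.956]
base radii: r_b1 = 61.889476, r_b2 = 15.703300
tip radii: r_a1 = 67.482000, r_a2 = 18.582000
no profile shift: α' = α, a' = a
action lengths: √(r_a1²−r_b1²) = 26.898199, √(r_a2²−r_b2²) = 9.934641
base pitch p_b = π·m·cos α = 5.803926
CR = (26.898199 + 9.934641 − 82.152000·sin 19.17800°)/5.803926 = 1.696365
contact ratio ≈ 1.6964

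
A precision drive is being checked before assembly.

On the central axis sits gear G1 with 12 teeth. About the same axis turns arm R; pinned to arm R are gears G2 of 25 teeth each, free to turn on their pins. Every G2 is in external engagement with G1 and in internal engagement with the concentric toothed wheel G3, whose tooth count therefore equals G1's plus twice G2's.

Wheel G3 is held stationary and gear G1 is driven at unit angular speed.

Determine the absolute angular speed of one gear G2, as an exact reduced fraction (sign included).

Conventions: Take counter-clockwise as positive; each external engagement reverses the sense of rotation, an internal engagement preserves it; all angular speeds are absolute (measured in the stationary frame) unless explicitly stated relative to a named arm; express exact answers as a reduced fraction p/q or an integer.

-6/25

topology: planetary set — G1 12T / G2 25T / G3 62T, arm = carrier (Willis)
ring teeth: 12 + 2·25 = 62
12(ω_sun−ω_arm) = −62(ω_ring−ω_arm),  ω_ring = 0, ω_sun = 1
12(1−ω_arm) = −62(0−ω_arm)  ⇒  74·ω_arm = 12  ⇒  ω_arm = 6/37
sun–planet mesh: 12·(1−6/37) = −25·(ω_p−ω_arm)  ⇒  ω_p−ω_arm = -372/925
ω_p = 6/37 − 372/925 = -6/25
exact speed ratio = -6/25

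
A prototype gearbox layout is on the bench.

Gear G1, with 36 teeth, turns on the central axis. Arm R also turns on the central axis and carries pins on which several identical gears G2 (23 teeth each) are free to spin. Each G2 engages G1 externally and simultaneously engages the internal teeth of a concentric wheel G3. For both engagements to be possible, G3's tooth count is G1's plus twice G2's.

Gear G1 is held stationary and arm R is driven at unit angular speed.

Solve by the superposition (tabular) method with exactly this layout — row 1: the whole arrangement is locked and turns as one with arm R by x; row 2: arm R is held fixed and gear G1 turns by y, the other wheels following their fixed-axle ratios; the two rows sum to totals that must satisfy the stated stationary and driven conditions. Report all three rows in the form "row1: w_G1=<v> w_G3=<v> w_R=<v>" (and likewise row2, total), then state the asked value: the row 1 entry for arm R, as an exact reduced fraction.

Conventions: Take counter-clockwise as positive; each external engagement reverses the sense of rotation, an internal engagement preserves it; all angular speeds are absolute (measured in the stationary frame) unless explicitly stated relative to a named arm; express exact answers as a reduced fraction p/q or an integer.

topology: planetary set — G1 36T / G2 23T / G3 82T, arm = carrier (Willis)
row 1 — lock + rotate with arm: ω_sun = ω_ring = ω_arm = x
row 2 (arm held, sun turns y): ω_ring = −(36/82)·y, ω_arm = 0
boundary: total ω_sun = x + y = 0 and total ω_arm = x = 1  ⇒  y = -1, x = 1
row 2 ring = −(36/82)·(-1) = 18/41
totals (row 1 + row 2): sun 1 + (-1) = 0, ring 1 + 18/41 = 59/41, arm 1 + 0 = 1
asked cell (row1, arm) = 1

row1: w_G1=1 w_G3=1 w_R=1
row2: w_G1=-1 w_G3=18/41 w_R=0
total: w_G1=0 w_G3=59/41 w_R=1
asked value: 1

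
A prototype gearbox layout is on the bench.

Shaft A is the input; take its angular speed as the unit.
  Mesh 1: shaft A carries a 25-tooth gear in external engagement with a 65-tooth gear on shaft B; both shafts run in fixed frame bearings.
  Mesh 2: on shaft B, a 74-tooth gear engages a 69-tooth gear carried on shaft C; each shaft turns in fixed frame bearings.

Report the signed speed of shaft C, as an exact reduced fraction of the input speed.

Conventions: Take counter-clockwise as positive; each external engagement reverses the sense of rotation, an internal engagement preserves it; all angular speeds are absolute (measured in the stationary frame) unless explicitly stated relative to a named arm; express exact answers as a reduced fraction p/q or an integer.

2-mesh fixed-axis compound train (all bearings frame-fixed)
mesh 1 [25T→65T]: |ω|/ω_in = 1×25/65 = 5/13, sense flips to −
mesh 2 [74T→69T]: |ω|/ω_in = (5/13)×74/69 = 370/897, sense flips to +
signed output speed (× input speed) = 370/897

370/897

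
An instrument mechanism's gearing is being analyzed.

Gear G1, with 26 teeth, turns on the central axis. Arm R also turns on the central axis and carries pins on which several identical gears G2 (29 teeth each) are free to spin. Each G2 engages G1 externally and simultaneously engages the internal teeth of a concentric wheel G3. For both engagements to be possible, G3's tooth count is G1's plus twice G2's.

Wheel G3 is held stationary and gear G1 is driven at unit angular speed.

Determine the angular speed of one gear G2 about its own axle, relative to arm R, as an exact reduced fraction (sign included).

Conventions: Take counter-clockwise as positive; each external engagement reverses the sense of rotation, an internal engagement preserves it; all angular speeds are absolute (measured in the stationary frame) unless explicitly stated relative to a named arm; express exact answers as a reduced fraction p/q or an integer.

recognized (axles ride arm R): planetary set, 26/29/84 teeth
ring teeth: 26 + 2·29 = 84
26(ω_sun−ω_arm) = −84(ω_ring−ω_arm),  ω_ring = 0, ω_sun = 1
26(1−ω_arm) = −84(0−ω_arm)  ⇒  110·ω_arm = 26  ⇒  ω_arm = 13/55
sun–planet mesh: 26·(1−13/55) = −29·(ω_p−ω_arm)  ⇒  ω_p−ω_arm = -1092/1595
exact speed ratio = -1092/1595

-1092/1595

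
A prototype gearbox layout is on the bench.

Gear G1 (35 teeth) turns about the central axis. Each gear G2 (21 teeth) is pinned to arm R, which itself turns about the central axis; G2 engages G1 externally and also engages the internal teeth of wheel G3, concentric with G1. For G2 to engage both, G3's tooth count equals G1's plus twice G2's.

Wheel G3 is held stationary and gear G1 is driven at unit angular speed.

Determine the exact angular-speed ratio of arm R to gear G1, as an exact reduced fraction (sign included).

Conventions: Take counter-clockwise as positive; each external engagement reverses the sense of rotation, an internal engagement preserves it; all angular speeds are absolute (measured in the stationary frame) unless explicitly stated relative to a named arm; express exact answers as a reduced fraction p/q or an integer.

5/16

class = planetary set [G3 = 35+2·21 = 77; Willis about the carrier]
ring teeth: 35 + 2·21 = 77
35(ω_sun−ω_arm) = −77(ω_ring−ω_arm),  ω_ring = 0, ω_sun = 1
35(1−ω_arm) = −77(0−ω_arm)  ⇒  112·ω_arm = 35  ⇒  ω_arm = 5/16
ω_out/ω_in = 5/16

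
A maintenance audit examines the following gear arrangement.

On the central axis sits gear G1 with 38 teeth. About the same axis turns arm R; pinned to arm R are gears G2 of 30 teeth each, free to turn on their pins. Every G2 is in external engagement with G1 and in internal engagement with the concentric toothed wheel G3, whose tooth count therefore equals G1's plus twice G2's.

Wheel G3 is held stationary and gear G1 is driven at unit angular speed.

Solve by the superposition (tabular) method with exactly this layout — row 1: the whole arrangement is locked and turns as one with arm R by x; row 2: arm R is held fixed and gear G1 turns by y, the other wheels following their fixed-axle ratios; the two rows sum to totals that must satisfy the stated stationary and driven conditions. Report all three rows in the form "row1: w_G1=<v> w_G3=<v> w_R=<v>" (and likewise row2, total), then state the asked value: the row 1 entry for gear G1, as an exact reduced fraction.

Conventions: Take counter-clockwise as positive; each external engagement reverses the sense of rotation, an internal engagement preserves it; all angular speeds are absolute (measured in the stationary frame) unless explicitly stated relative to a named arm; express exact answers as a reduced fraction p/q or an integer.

row1: w_G1=19/68 w_G3=19/68 w_R=19/68
row2: w_G1=49/68 w_G3=-19/68 w_R=0
total: w_G1=1 w_G3=0 w_R=19/68
asked value: 19/68

planetary set (38T centre, 30T on arm, 98T internal) — Willis relation
row 1 (train locked, turned with arm): all members turn x
superposition row 2 [arm held]: sun y, ring −(38/98)·y, arm 0
boundary: total ω_ring = x − (38/98)·y = 0 and total ω_sun = x + y = 1  ⇒  y = 49/68, x = 19/68
row 2 ring = −(38/98)·49/68 = -19/68
totals (row 1 + row 2): sun 19/68 + 49/68 = 1, ring 19/68 + (-19/68) = 0, arm 19/68 + 0 = 19/68
asked cell (row1, sun) = 19/68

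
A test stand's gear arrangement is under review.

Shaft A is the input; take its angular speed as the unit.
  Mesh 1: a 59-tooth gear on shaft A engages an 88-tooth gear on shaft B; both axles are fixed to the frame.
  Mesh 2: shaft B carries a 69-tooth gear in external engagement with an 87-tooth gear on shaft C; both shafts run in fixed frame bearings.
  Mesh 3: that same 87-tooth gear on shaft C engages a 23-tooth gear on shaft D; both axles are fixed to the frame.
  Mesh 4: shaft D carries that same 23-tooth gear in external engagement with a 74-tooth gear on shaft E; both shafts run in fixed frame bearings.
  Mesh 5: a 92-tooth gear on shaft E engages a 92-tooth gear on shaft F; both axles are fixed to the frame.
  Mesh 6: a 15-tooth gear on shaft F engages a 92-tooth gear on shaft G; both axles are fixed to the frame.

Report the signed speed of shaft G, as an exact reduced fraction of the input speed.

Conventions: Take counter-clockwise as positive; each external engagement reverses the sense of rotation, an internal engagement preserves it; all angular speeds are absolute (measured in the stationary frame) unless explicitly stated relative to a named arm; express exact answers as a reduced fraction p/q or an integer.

6-mesh fixed-axis compound train (all bearings frame-fixed)
mesh 1 [59T→88T]: |ω|/ω_in = 1×59/88 = 59/88, sense flips to −
mesh 2 [69T→87T]: |ω|/ω_in = (59/88)×69/87 = 1357/2552, sense flips to +
mesh 3 [87T→23T]: |ω|/ω_in = (1357/2552)×87/23 = 177/88, sense flips to −
mesh 4 [23T→74T]: |ω|/ω_in = (177/88)×23/74 = 4071/6512, sense flips to +
mesh 5 [92T→92T]: |ω|/ω_in = (4071/6512)×92/92 = 4071/6512, sense flips to −
mesh 6 [15T→92T]: |ω|/ω_in = (4071/6512)×15/92 = 2655/26048, sense flips to +
signed output speed (× input speed) = 2655/26048

2655/26048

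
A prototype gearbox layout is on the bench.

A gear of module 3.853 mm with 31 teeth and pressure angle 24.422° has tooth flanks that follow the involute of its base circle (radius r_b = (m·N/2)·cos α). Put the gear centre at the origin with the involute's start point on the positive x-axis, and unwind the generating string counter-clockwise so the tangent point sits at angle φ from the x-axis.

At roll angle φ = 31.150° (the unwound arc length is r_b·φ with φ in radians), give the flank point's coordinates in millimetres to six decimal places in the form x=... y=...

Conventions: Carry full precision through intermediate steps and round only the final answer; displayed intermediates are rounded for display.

x=61.830185 y=2.827588

topology: single-mesh involute geometry — m = 3.853, N = 31
pitch radius r_p = m·N/2 = 3.853·31/2 = 59.721500
base radius r_b = r_p·cos α = 59.721500·cos 24.422° = 54.377917
roll angle φ = 31.150° = 0.54367006 rad
x = r_b·(cos φ + φ·sin φ) = 61.830185
y = r_b·(sin φ − φ·cos φ) = 2.827588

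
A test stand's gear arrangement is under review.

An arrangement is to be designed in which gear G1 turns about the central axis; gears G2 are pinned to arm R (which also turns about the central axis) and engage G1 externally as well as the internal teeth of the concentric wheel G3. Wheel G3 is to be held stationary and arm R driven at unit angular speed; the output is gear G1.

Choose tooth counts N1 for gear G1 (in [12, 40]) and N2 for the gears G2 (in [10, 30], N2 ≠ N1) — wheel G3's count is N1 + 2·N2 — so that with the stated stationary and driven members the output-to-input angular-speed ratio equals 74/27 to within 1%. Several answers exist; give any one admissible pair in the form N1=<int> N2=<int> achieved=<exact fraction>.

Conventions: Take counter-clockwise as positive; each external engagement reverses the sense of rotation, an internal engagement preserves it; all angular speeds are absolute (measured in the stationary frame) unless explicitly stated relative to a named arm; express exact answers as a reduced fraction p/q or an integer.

design class (target 74/27): planetary set
Willis with ω_ring = 0: ω_sun/ω_arm = (N1+N3)/N1; set equal to 74/27  ⇒  N3/N1 = 74/27 − 1 = 47/27
N3 = N1 + 2·N2  ⇒  N2/N1 = (N3/N1 − 1)/2 = (47/27 − 1)/2 = 10/27
smallest multiple with N1 ≥ 12 and N2 ≥ 10: k = 1  ⇒  N1 = 1·27 = 27, N2 = 1·10 = 10 (N1 ≤ 40, N2 ≤ 30, N2 ≠ N1 ✓), N3 = 27 + 2·10 = 47
check: (N1+N3)/N1 with N1 = 27, N3 = 47 gives 74/27; |achieved − target| = 0 ≤ 37/1350 ✓

N1=27 N2=10 achieved=74/27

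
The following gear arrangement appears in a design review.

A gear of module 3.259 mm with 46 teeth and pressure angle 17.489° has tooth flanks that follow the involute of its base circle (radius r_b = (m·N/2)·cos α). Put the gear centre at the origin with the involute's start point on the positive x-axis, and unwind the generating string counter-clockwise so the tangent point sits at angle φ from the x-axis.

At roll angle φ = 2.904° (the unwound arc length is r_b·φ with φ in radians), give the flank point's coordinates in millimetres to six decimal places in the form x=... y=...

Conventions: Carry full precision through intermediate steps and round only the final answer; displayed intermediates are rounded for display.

class = single-mesh tooth geometry [base-circle involute, m = 3.259, 46T]
pitch radius r_p = m·N/2 = 3.259·46/2 = 74.957000
base radius r_b = r_p·cos α = 74.957000·cos 17.489° = 71.492088
roll angle φ = 2.904° = 0.05068436 rad
x = r_b·(cos φ + φ·sin φ) = 71.583857
y = r_b·(sin φ − φ·cos φ) = 0.003102

x=71.583857 y=0.003102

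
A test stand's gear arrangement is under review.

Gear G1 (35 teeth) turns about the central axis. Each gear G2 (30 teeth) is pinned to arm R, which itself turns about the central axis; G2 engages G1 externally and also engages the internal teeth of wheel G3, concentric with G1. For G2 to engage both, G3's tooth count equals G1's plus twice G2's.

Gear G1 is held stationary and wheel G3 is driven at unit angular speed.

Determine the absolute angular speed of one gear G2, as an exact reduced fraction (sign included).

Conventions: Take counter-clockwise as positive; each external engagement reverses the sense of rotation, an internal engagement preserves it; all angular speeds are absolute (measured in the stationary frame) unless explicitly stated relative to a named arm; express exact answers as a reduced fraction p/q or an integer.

planetary set (35T centre, 30T on arm, 95T internal) — Willis relation
ring teeth: 35 + 2·30 = 95
35(ω_sun−ω_arm) = −95(ω_ring−ω_arm),  ω_sun = 0, ω_ring = 1
35(0−ω_arm) = −95(1−ω_arm)  ⇒  130·ω_arm = 95  ⇒  ω_arm = 19/26
sun–planet mesh: 35·(0−19/26) = −30·(ω_p−ω_arm)  ⇒  ω_p−ω_arm = 133/156
ω_p = 19/26 + 133/156 = 19/12
exact speed ratio = 19/12

19/12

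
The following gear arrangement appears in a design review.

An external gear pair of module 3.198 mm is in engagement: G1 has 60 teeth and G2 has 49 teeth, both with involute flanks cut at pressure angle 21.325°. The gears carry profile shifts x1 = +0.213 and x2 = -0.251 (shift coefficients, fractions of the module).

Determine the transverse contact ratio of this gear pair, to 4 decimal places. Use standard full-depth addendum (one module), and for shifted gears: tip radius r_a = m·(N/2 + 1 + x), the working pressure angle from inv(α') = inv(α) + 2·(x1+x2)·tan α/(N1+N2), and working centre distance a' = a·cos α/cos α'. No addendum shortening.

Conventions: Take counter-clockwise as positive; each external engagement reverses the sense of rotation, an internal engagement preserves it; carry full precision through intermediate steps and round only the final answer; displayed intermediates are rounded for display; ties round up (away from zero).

1.7045

topology: single-mesh involute geometry — m = 3.198, 60T/49T pair
base radii: r_b1 = 89.371242, r_b2 = 72.986514
tip radii: r_a1 = 99.819174, r_a2 = 80.746302
inv(α') = inv(21.325°) + 2·(+0.213-0.251)·tan α/(60+49) = 0.01792279  ⇒  α' = 21.22212°
a' = a·cos α / cos α' = 174.2910·cos 21.325°/cos 21.22212° = 174.169196
action lengths: √(r_a1²−r_b1²) = 44.459517, √(r_a2²−r_b2²) = 34.538878
base pitch p_b = π·m·cos α = 9.358935
CR = (44.459517 + 34.538878 − 174.169196·sin 21.22212°)/9.358935 = 1.704450
contact ratio ≈ 1.7045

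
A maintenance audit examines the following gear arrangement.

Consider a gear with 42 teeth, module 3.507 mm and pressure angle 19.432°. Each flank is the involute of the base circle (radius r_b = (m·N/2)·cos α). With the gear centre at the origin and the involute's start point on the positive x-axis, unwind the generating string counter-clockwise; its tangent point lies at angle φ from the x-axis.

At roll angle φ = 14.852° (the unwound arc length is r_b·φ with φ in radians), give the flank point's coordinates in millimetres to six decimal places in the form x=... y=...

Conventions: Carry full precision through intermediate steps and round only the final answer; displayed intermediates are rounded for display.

recognized (one wheel, involute flank): single-mesh tooth geometry, m = 3.507, N = 42
pitch radius r_p = m·N/2 = 3.507·42/2 = 73.647000
base radius r_b = r_p·cos α = 73.647000·cos 19.432° = 69.451846
roll angle φ = 14.852° = 0.25921630 rad
x = r_b·(cos φ + φ·sin φ) = 71.746138
y = r_b·(sin φ − φ·cos φ) = 0.400524

x=71.746138 y=0.400524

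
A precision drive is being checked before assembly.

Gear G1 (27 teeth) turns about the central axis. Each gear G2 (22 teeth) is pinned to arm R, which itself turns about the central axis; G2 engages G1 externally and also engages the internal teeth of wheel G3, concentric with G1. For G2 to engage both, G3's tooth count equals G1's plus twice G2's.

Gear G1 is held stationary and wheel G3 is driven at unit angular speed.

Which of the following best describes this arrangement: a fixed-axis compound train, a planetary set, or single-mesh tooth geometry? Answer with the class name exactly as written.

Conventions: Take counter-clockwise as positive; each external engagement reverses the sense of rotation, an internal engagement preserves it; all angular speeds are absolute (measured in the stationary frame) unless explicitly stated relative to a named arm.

planetary set (27T centre, 22T on arm, 71T internal) — Willis relation
classification: planetary set

planetary set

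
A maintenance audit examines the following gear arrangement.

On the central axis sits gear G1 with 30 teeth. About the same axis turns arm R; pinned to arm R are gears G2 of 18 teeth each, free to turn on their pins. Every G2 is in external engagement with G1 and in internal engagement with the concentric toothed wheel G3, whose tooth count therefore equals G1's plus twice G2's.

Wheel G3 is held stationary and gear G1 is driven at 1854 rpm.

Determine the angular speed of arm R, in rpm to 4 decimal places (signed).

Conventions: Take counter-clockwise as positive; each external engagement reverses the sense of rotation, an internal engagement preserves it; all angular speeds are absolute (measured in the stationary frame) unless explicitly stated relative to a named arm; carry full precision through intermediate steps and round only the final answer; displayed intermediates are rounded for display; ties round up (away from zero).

+579.3750 rpm

class = planetary set [G3 = 30+2·18 = 66; Willis about the carrier]
normalise by the input: solve with ω_sun = 1, then scale by 1854 rpm
ring teeth: 30 + 2·18 = 66
30(ω_sun−ω_arm) = −66(ω_ring−ω_arm),  ω_ring = 0, ω_sun = 1
30(1−ω_arm) = −66(0−ω_arm)  ⇒  96·ω_arm = 30  ⇒  ω_arm = 5/16
scale: ω_arm = 5/16 × 1854 rpm = +579.3750 rpm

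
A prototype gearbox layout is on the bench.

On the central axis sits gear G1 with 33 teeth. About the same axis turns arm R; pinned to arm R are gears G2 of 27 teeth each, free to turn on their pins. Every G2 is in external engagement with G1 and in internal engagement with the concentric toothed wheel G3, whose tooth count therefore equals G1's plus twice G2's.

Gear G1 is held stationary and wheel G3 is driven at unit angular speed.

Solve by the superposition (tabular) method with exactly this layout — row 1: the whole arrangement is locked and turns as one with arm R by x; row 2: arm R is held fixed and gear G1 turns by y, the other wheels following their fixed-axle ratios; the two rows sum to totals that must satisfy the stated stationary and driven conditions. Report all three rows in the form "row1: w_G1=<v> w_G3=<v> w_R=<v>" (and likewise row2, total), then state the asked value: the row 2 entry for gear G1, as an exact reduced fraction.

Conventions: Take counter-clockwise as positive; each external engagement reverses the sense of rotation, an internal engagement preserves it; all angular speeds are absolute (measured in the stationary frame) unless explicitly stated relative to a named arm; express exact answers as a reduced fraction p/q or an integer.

row1: w_G1=29/40 w_G3=29/40 w_R=29/40
row2: w_G1=-29/40 w_G3=11/40 w_R=0
total: w_G1=0 w_G3=1 w_R=29/40
asked value: -29/40

recognized (axles ride arm R): planetary set, 33/27/87 teeth
row 1: whole set turns with the arm by x
row 2: sun turns y, ring = −(33/87)·y, arm 0
boundary: total ω_sun = x + y = 0 and total ω_ring = x − (33/87)·y = 1  ⇒  y = -29/40, x = 29/40
row 2 ring = −(33/87)·(-29/40) = 11/40
totals (row 1 + row 2): sun 29/40 + (-29/40) = 0, ring 29/40 + 11/40 = 1, arm 29/40 + 0 = 29/40
asked cell (row2, sun) = -29/40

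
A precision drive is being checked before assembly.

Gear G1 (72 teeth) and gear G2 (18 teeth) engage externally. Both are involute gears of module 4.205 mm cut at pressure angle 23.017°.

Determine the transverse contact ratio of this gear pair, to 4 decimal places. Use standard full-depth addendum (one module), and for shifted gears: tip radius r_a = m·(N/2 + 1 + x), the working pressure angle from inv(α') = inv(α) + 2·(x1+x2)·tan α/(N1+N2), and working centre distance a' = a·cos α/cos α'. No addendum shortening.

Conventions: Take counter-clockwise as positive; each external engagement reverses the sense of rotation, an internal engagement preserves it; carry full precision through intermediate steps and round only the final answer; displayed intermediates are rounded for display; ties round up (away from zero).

topology: single-mesh involute geometry — m = 4.205, 72T/18T pair
base radii: r_b1 = 139.328469, r_b2 = 34.832117
tip radii: r_a1 = 155.585000, r_a2 = 42.050000
no profile shift: α' = α, a' = a
action lengths: √(r_a1²−r_b1²) = 69.240667, √(r_a2²−r_b2²) = 23.556870
base pitch p_b = π·m·cos α = 12.158703
CR = (69.240667 + 23.556870 − 189.225000·sin 23.01700°)/12.158703 = 1.547020
contact ratio ≈ 1.5470

1.5470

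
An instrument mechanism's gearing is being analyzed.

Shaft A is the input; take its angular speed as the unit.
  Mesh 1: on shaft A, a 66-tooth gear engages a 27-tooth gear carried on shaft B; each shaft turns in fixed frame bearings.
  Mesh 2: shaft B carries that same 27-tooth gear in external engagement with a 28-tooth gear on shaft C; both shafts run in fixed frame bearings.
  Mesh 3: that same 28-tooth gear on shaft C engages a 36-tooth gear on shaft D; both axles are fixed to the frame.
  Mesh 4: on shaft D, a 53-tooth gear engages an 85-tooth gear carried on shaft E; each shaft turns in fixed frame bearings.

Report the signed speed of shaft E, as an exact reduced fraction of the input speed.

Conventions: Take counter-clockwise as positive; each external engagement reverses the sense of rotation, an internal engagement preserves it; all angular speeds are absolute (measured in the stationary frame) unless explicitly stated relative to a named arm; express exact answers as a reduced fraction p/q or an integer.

4-mesh fixed-axis compound train (all bearings frame-fixed)
mesh 1 [66T→27T]: |ω|/ω_in = 1×66/27 = 22/9, sense flips to −
mesh 2 [27T→28T]: |ω|/ω_in = (22/9)×27/28 = 33/14, sense flips to +
mesh 3 [28T→36T]: |ω|/ω_in = (33/14)×28/36 = 11/6, sense flips to −
mesh 4 [53T→85T]: |ω|/ω_in = (11/6)×53/85 = 583/510, sense flips to +
signed output speed (× input speed) = 583/510

583/510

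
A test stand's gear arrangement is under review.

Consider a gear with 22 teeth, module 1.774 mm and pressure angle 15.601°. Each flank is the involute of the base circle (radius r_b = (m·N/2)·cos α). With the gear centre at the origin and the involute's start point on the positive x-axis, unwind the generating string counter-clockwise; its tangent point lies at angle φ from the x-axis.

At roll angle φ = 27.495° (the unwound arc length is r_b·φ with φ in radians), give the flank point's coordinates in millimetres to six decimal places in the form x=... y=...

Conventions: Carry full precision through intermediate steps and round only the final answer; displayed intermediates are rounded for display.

topology: single-mesh involute geometry — m = 1.774, N = 22
pitch radius r_p = m·N/2 = 1.774·22/2 = 19.514000
base radius r_b = r_p·cos α = 19.514000·cos 15.601° = 18.795063
roll angle φ = 27.495° = 0.47987828 rad
x = r_b·(cos φ + φ·sin φ) = 20.836152
y = r_b·(sin φ − φ·cos φ) = 0.676521

x=20.836152 y=0.676521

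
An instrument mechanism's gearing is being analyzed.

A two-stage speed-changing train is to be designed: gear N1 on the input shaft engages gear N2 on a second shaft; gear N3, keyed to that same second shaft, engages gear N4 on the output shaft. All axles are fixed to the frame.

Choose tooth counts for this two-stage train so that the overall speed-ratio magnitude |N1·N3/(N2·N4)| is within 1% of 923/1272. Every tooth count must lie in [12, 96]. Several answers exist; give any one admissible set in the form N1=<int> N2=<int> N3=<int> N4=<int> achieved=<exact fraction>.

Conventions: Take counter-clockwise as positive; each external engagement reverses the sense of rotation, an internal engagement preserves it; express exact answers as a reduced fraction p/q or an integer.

N1=13 N2=24 N3=71 N4=53 achieved=923/1272

class = fixed-axis compound train [2-stage, 923/1272 wanted]
target = 923/1272 in lowest terms: an exact hit needs N1·N3 = k·923 and N2·N4 = k·1272 for one integer k, every count in [12, 96]; additionally prefer no 1:1 stage (N1 ≠ N2, N3 ≠ N4)
k = 1: N1·N3 = 923 = 13·71, N2·N4 = 1272 = 24·53
achieved = 13·71/(24·53) = 923/1272; |achieved − target| = 0 ≤ 923/127200 ✓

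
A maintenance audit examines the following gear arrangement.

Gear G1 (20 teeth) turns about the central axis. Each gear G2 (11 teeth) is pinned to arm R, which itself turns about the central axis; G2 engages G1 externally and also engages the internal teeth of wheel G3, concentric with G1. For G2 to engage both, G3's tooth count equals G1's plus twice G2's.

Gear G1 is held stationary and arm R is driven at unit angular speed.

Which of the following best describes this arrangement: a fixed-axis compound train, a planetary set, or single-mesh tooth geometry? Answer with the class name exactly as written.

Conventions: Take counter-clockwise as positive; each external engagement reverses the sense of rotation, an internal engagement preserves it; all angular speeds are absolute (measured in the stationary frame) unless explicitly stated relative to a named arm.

topology: planetary set — G1 20T / G2 11T / G3 42T, arm = carrier (Willis)
classification: planetary set

planetary set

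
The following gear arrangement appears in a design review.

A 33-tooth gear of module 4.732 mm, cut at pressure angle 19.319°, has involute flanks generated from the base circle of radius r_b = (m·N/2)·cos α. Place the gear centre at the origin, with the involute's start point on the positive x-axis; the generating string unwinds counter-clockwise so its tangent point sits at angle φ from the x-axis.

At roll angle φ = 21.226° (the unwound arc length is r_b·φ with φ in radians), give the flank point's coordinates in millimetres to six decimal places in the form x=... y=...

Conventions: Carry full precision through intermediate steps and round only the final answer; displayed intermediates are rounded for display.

x=78.565514 y=1.231691

recognized (one wheel, involute flank): single-mesh tooth geometry, m = 4.732, N = 33
pitch radius r_p = m·N/2 = 4.732·33/2 = 78.078000
base radius r_b = r_p·cos α = 78.078000·cos 19.319° = 73.681529
roll angle φ = 21.226° = 0.37046359 rad
x = r_b·(cos φ + φ·sin φ) = 78.565514
y = r_b·(sin φ − φ·cos φ) = 1.231691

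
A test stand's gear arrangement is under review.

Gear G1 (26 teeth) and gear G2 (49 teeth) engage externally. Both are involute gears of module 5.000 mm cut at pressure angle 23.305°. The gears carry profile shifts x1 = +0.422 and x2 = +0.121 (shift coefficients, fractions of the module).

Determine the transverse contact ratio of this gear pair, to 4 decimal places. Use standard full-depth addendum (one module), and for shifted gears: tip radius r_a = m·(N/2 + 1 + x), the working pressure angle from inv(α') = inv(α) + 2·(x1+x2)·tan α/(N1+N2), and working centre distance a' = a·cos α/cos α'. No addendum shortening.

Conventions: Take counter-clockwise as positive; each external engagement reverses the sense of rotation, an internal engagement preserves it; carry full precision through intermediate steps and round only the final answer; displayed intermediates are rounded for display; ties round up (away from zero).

1.4655

single-mesh involute tooth geometry (26T engaging 49T at module 5.000)
base radii: r_b1 = 59.696771, r_b2 = 112.505453
tip radii: r_a1 = 72.110000, r_a2 = 128.105000
inv(α') = inv(23.305°) + 2·(+0.422+0.121)·tan α/(26+49) = 0.03026008  ⇒  α' = 25.07477°
a' = a·cos α / cos α' = 187.5000·cos 23.305°/cos 25.07477° = 190.119991
action lengths: √(r_a1²−r_b1²) = 40.449322, √(r_a2²−r_b2²) = 61.265113
base pitch p_b = π·m·cos α = 14.426380
CR = (40.449322 + 61.265113 − 190.119991·sin 25.07477°)/14.426380 = 1.465472
contact ratio ≈ 1.4655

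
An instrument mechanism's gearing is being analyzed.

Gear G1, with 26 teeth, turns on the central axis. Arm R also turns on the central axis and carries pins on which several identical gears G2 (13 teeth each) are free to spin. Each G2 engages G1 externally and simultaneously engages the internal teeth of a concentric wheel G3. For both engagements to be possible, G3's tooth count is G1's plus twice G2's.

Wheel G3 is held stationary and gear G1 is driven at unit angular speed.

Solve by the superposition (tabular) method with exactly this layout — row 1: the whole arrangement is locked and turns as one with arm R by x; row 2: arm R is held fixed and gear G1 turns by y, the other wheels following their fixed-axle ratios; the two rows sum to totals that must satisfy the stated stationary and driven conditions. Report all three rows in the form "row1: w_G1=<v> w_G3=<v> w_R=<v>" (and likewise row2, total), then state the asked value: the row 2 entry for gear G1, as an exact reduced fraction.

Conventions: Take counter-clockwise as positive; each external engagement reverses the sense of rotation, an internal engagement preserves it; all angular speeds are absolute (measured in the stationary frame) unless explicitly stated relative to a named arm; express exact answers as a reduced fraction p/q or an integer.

row1: w_G1=1/3 w_G3=1/3 w_R=1/3
row2: w_G1=2/3 w_G3=-1/3 w_R=0
total: w_G1=1 w_G3=0 w_R=1/3
asked value: 2/3

class = planetary set [G3 = 26+2·13 = 52; Willis about the carrier]
row 1 (train locked, turned with arm): all members turn x
row 2 — arm fixed, fixed-axis ratios: sun y, ring −(26/52)·y, arm 0
boundary: total ω_ring = x − (26/52)·y = 0 and total ω_sun = x + y = 1  ⇒  y = 2/3, x = 1/3
row 2 ring = −(26/52)·2/3 = -1/3
totals (row 1 + row 2): sun 1/3 + 2/3 = 1, ring 1/3 + (-1/3) = 0, arm 1/3 + 0 = 1/3
asked cell (row2, sun) = 2/3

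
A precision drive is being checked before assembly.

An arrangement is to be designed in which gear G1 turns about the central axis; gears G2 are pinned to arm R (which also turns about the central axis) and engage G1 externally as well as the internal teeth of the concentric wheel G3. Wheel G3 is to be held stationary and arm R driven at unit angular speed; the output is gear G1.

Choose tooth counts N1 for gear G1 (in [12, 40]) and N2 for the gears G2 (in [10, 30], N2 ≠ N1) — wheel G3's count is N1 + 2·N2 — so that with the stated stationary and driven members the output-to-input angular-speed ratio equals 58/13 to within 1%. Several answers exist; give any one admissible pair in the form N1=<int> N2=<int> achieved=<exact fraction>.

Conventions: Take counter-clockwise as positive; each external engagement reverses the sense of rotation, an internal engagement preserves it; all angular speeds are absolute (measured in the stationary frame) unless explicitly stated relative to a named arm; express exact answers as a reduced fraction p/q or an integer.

class = planetary set [ratio 58/13 wanted; Willis about the carrier]
Willis with ω_ring = 0: ω_sun/ω_arm = (N1+N3)/N1; set equal to 58/13  ⇒  N3/N1 = 58/13 − 1 = 45/13
N3 = N1 + 2·N2  ⇒  N2/N1 = (N3/N1 − 1)/2 = (45/13 − 1)/2 = 16/13
smallest multiple with N1 ≥ 12 and N2 ≥ 10: k = 1  ⇒  N1 = 1·13 = 13, N2 = 1·16 = 16 (N1 ≤ 40, N2 ≤ 30, N2 ≠ N1 ✓), N3 = 13 + 2·16 = 45
check: (N1+N3)/N1 with N1 = 13, N3 = 45 gives 58/13; |achieved − target| = 0 ≤ 29/650 ✓

N1=13 N2=16 achieved=58/13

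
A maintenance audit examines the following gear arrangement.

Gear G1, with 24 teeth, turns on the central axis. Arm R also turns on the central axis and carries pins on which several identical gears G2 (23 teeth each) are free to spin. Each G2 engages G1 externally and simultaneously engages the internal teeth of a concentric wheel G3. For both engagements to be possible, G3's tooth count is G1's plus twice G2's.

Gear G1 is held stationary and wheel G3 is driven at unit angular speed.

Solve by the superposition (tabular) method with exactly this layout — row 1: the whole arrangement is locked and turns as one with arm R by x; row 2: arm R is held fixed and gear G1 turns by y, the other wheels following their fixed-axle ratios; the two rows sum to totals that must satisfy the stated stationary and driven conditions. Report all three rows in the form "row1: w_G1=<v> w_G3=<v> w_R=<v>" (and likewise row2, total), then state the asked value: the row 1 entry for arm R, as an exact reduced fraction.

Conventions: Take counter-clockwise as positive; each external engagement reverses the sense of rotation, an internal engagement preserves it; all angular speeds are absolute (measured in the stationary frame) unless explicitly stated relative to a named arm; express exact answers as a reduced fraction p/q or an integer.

row1: w_G1=35/47 w_G3=35/47 w_R=35/47
row2: w_G1=-35/47 w_G3=12/47 w_R=0
total: w_G1=0 w_G3=1 w_R=35/47
asked value: 35/47

class = planetary set [G3 = 24+2·23 = 70; Willis about the carrier]
superposition row 1 [locked train]: every member turns x
row 2: sun turns y, ring = −(24/70)·y, arm 0
boundary: total ω_sun = x + y = 0 and total ω_ring = x − (24/70)·y = 1  ⇒  y = -35/47, x = 35/47
row 2 ring = −(24/70)·(-35/47) = 12/47
totals (row 1 + row 2): sun 35/47 + (-35/47) = 0, ring 35/47 + 12/47 = 1, arm 35/47 + 0 = 35/47
asked cell (row1, arm) = 35/47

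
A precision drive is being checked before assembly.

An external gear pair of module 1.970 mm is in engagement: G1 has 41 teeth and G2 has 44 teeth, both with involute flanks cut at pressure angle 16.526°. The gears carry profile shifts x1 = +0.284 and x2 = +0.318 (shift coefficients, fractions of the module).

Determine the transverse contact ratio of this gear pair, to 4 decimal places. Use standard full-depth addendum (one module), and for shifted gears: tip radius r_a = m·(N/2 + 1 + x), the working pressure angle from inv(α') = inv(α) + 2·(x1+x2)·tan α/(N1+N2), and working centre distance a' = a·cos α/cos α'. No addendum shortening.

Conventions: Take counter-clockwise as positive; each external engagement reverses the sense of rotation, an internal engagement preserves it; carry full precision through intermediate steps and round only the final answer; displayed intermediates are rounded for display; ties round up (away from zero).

1.7942

topology: single-mesh involute geometry — m = 1.970, 41T/44T pair
base radii: r_b1 = 38.716726, r_b2 = 41.549657
tip radii: r_a1 = 42.914480, r_a2 = 45.936460
inv(α') = inv(16.526°) + 2·(+0.284+0.318)·tan α/(41+44) = 0.01247682  ⇒  α' = 18.88411°
a' = a·cos α / cos α' = 83.7250·cos 16.526°/cos 18.88411° = 84.832479
action lengths: √(r_a1²−r_b1²) = 18.511286, √(r_a2²−r_b2²) = 19.590414
base pitch p_b = π·m·cos α = 5.933277
CR = (18.511286 + 19.590414 − 84.832479·sin 18.88411°)/5.933277 = 1.794159
contact ratio ≈ 1.7942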